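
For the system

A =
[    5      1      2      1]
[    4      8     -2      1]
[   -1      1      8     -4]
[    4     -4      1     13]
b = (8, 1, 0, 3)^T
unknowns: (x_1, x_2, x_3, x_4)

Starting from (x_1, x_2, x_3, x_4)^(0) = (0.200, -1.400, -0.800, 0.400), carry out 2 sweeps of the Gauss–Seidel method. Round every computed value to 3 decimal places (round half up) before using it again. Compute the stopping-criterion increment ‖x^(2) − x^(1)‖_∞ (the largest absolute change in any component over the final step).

0.748

Iteration 1:
  x_1 = (8 - (1)·-1.400 - (2)·-0.800 - (1)·0.400) / (5) = 2.120
  x_2 = (1 - (4)·2.120 - (-2)·-0.800 - (1)·0.400) / (8) = -1.185
  x_3 = (0 - (-1)·2.120 - (1)·-1.185 - (-4)·0.400) / (8) = 0.613
  x_4 = (3 - (4)·2.120 - (-4)·-1.185 - (1)·0.613) / (13) = -0.833
Iteration 2:
  x_1 = (8 - (1)·-1.185 - (2)·0.613 - (1)·-0.833) / (5) = 1.758
  x_2 = (1 - (4)·1.758 - (-2)·0.613 - (1)·-0.833) / (8) = -0.497
  x_3 = (0 - (-1)·1.758 - (1)·-0.497 - (-4)·-0.833) / (8) = -0.135
  x_4 = (3 - (4)·1.758 - (-4)·-0.497 - (1)·-0.135) / (13) = -0.453
Change: (-0.362, 0.688, -0.748, 0.380) → max |·| = 0.748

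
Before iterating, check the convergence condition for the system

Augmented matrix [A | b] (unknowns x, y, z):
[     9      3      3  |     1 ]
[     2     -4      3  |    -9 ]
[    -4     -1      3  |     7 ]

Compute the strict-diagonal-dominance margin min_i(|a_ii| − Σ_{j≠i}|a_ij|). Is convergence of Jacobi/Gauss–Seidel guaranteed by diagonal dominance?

-2

row 1: |9| − (3+3) = 3
row 2: |-4| − (2+3) = -1
row 3: |3| − (4+1) = -2
minimum over rows = -2 → not strictly diagonally dominant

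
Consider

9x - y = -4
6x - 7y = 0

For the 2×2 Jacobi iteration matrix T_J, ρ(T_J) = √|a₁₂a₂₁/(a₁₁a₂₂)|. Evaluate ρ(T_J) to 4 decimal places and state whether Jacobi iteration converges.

0.3086

a₁₂a₂₁/(a₁₁a₂₂) = (-1)·(6) / ((9)·(-7)) = 0.095238
ρ = √|0.095238| = √0.095238 = 0.3086
ρ < 1, so Jacobi converges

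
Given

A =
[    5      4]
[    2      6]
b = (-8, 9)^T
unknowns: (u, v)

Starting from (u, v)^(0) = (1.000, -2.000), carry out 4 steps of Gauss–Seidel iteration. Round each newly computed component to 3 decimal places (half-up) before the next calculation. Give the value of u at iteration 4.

Iteration 1:
  u = (-8 - (4)·-2.000) / (5) = 0.000
  v = (9 - (2)·0.000) / (6) = 1.500
Iteration 2:
  u = (-8 - (4)·1.500) / (5) = -2.800
  v = (9 - (2)·-2.800) / (6) = 2.433
Iteration 3:
  u = (-8 - (4)·2.433) / (5) = -3.546
  v = (9 - (2)·-3.546) / (6) = 2.682
Iteration 4:
  u = (-8 - (4)·2.682) / (5) = -3.746
  v = (9 - (2)·-3.746) / (6) = 2.749

-3.746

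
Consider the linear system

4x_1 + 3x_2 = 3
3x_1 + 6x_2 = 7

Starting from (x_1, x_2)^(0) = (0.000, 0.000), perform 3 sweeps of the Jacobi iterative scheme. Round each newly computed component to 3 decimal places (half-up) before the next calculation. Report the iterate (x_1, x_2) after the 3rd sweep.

(0.156, 1.229)

Iteration 1:
  x_1 = (3 - (3)·0.000) / (4) = 0.750
  x_2 = (7 - (3)·0.000) / (6) = 1.167
Iteration 2:
  x_1 = (3 - (3)·1.167) / (4) = -0.125
  x_2 = (7 - (3)·0.750) / (6) = 0.792
Iteration 3:
  x_1 = (3 - (3)·0.792) / (4) = 0.156
  x_2 = (7 - (3)·-0.125) / (6) = 1.229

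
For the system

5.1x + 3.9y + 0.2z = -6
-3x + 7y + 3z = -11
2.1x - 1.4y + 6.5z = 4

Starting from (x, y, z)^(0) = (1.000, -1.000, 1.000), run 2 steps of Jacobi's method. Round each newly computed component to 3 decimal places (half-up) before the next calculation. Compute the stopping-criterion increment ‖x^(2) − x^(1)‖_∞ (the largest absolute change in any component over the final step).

0.473

Iteration 1:
  x = (-6 - (3.9)·-1.000 - (0.2)·1.000) / (5.1) = -0.451
  y = (-11 - (-3)·1.000 - (3)·1.000) / (7) = -1.571
  z = (4 - (2.1)·1.000 - (-1.4)·-1.000) / (6.5) = 0.077
Iteration 2:
  x = (-6 - (3.9)·-1.571 - (0.2)·0.077) / (5.1) = 0.022
  y = (-11 - (-3)·-0.451 - (3)·0.077) / (7) = -1.798
  z = (4 - (2.1)·-0.451 - (-1.4)·-1.571) / (6.5) = 0.423
Change: (0.473, -0.227, 0.346) → max |·| = 0.473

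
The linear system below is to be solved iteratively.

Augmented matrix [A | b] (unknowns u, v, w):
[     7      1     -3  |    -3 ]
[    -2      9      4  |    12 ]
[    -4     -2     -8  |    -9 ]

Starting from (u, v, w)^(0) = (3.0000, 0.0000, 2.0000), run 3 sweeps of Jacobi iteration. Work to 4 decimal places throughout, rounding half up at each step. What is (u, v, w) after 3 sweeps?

Iteration 1:
  u = (-3 - (1)·0.0000 - (-3)·2.0000) / (7) = 0.4286
  v = (12 - (-2)·3.0000 - (4)·2.0000) / (9) = 1.1111
  w = (-9 - (-4)·3.0000 - (-2)·0.0000) / (-8) = -0.3750
Iteration 2:
  u = (-3 - (1)·1.1111 - (-3)·-0.3750) / (7) = -0.7480
  v = (12 - (-2)·0.4286 - (4)·-0.3750) / (9) = 1.5952
  w = (-9 - (-4)·0.4286 - (-2)·1.1111) / (-8) = 0.6329
Iteration 3:
  u = (-3 - (1)·1.5952 - (-3)·0.6329) / (7) = -0.3852
  v = (12 - (-2)·-0.7480 - (4)·0.6329) / (9) = 0.8858
  w = (-9 - (-4)·-0.7480 - (-2)·1.5952) / (-8) = 1.1002

(-0.3852, 0.8858, 1.1002)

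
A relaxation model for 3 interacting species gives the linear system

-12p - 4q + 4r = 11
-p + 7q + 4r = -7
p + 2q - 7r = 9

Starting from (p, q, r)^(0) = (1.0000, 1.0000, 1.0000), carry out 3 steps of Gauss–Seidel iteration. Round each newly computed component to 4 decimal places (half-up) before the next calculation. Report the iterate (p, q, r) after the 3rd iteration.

(-1.3795, -0.3734, -1.5895)

Iteration 1:
  p = (11 - (-4)·1.0000 - (4)·1.0000) / (-12) = -0.9167
  q = (-7 - (-1)·-0.9167 - (4)·1.0000) / (7) = -1.7024
  r = (9 - (1)·-0.9167 - (2)·-1.7024) / (-7) = -1.9031
Iteration 2:
  p = (11 - (-4)·-1.7024 - (4)·-1.9031) / (-12) = -0.9836
  q = (-7 - (-1)·-0.9836 - (4)·-1.9031) / (7) = -0.0530
  r = (9 - (1)·-0.9836 - (2)·-0.0530) / (-7) = -1.4414
Iteration 3:
  p = (11 - (-4)·-0.0530 - (4)·-1.4414) / (-12) = -1.3795
  q = (-7 - (-1)·-1.3795 - (4)·-1.4414) / (7) = -0.3734
  r = (9 - (1)·-1.3795 - (2)·-0.3734) / (-7) = -1.5895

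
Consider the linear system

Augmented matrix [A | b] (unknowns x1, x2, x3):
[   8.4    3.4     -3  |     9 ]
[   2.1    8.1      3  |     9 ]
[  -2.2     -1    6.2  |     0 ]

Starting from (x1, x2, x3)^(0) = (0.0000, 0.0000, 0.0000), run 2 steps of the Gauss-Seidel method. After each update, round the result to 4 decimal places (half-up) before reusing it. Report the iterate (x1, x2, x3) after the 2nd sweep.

Iteration 1:
  x1 = (9 - (3.4)·0.0000 - (-3)·0.0000) / (8.4) = 1.0714
  x2 = (9 - (2.1)·1.0714 - (3)·0.0000) / (8.1) = 0.8333
  x3 = (0 - (-2.2)·1.0714 - (-1)·0.8333) / (6.2) = 0.5146
Iteration 2:
  x1 = (9 - (3.4)·0.8333 - (-3)·0.5146) / (8.4) = 0.9179
  x2 = (9 - (2.1)·0.9179 - (3)·0.5146) / (8.1) = 0.6825
  x3 = (0 - (-2.2)·0.9179 - (-1)·0.6825) / (6.2) = 0.4358

(0.9179, 0.6825, 0.4358)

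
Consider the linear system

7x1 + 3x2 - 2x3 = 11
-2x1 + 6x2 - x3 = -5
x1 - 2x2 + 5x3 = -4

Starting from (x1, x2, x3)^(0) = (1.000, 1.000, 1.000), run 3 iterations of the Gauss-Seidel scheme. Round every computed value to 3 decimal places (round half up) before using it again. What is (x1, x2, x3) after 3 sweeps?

Iteration 1:
  x1 = (11 - (3)·1.000 - (-2)·1.000) / (7) = 1.429
  x2 = (-5 - (-2)·1.429 - (-1)·1.000) / (6) = -0.190
  x3 = (-4 - (1)·1.429 - (-2)·-0.190) / (5) = -1.162
Iteration 2:
  x1 = (11 - (3)·-0.190 - (-2)·-1.162) / (7) = 1.321
  x2 = (-5 - (-2)·1.321 - (-1)·-1.162) / (6) = -0.587
  x3 = (-4 - (1)·1.321 - (-2)·-0.587) / (5) = -1.299
Iteration 3:
  x1 = (11 - (3)·-0.587 - (-2)·-1.299) / (7) = 1.452
  x2 = (-5 - (-2)·1.452 - (-1)·-1.299) / (6) = -0.566
  x3 = (-4 - (1)·1.452 - (-2)·-0.566) / (5) = -1.317

(1.452, -0.566, -1.317)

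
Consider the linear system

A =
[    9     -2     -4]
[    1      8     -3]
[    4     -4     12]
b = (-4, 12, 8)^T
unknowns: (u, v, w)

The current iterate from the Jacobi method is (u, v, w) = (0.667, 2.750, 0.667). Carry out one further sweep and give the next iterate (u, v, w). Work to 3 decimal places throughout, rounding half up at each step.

One sweep:
  u = (-4 - (-2)·2.750 - (-4)·0.667) / (9) = 0.463
  v = (12 - (1)·0.667 - (-3)·0.667) / (8) = 1.667
  w = (8 - (4)·0.667 - (-4)·2.750) / (12) = 1.361

(0.463, 1.667, 1.361)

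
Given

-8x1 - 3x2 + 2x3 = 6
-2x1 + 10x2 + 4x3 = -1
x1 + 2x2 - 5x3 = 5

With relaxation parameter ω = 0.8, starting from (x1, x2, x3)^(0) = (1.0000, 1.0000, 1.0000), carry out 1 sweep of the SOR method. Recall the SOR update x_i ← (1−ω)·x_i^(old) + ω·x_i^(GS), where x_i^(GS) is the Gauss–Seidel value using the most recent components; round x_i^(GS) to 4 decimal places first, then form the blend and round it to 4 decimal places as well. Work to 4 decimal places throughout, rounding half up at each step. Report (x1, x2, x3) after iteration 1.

Iteration 1:
  x1: GS value = (6 - (-3)·1.0000 - (2)·1.0000) / (-8) = -0.8750;  x1 ← (1−ω)·1.0000 + ω·-0.8750 = -0.5000
  x2: GS value = (-1 - (-2)·-0.5000 - (4)·1.0000) / (10) = -0.6000;  x2 ← (1−ω)·1.0000 + ω·-0.6000 = -0.2800
  x3: GS value = (5 - (1)·-0.5000 - (2)·-0.2800) / (-5) = -1.2120;  x3 ← (1−ω)·1.0000 + ω·-1.2120 = -0.7696

(-0.5000, -0.2800, -0.7696)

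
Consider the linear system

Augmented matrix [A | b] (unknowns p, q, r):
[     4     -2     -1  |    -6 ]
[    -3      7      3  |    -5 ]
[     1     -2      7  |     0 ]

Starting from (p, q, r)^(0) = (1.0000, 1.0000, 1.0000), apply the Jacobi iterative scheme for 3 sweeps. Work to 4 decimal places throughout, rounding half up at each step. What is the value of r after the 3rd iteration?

Iteration 1:
  p = (-6 - (-2)·1.0000 - (-1)·1.0000) / (4) = -0.7500
  q = (-5 - (-3)·1.0000 - (3)·1.0000) / (7) = -0.7143
  r = (0 - (1)·1.0000 - (-2)·1.0000) / (7) = 0.1429
Iteration 2:
  p = (-6 - (-2)·-0.7143 - (-1)·0.1429) / (4) = -1.8214
  q = (-5 - (-3)·-0.7500 - (3)·0.1429) / (7) = -1.0970
  r = (0 - (1)·-0.7500 - (-2)·-0.7143) / (7) = -0.0969
Iteration 3:
  p = (-6 - (-2)·-1.0970 - (-1)·-0.0969) / (4) = -2.0727
  q = (-5 - (-3)·-1.8214 - (3)·-0.0969) / (7) = -1.4534
  r = (0 - (1)·-1.8214 - (-2)·-1.0970) / (7) = -0.0532

-0.0532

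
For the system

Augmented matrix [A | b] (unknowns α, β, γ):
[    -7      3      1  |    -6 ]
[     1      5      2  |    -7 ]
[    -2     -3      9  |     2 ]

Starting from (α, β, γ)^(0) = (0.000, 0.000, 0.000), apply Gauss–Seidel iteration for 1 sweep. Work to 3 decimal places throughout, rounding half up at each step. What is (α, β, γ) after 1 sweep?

Iteration 1:
  α = (-6 - (3)·0.000 - (1)·0.000) / (-7) = 0.857
  β = (-7 - (1)·0.857 - (2)·0.000) / (5) = -1.571
  γ = (2 - (-2)·0.857 - (-3)·-1.571) / (9) = -0.111

(0.857, -1.571, -0.111)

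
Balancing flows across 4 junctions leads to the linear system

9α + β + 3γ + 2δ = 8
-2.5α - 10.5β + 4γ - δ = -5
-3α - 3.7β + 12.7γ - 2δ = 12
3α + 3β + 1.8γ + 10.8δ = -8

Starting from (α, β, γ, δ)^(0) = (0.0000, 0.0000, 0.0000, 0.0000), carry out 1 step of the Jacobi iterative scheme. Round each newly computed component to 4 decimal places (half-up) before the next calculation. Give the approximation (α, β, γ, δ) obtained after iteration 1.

Iteration 1:
  α = (8 - (1)·0.0000 - (3)·0.0000 - (2)·0.0000) / (9) = 0.8889
  β = (-5 - (-2.5)·0.0000 - (4)·0.0000 - (-1)·0.0000) / (-10.5) = 0.4762
  γ = (12 - (-3)·0.0000 - (-3.7)·0.0000 - (-2)·0.0000) / (12.7) = 0.9449
  δ = (-8 - (3)·0.0000 - (3)·0.0000 - (1.8)·0.0000) / (10.8) = -0.7407

(0.8889, 0.4762, 0.9449, -0.7407)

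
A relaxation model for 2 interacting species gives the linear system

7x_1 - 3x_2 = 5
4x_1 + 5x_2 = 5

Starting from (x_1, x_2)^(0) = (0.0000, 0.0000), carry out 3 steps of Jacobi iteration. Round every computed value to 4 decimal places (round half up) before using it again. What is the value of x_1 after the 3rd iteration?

Iteration 1:
  x_1 = (5 - (-3)·0.0000) / (7) = 0.7143
  x_2 = (5 - (4)·0.0000) / (5) = 1.0000
Iteration 2:
  x_1 = (5 - (-3)·1.0000) / (7) = 1.1429
  x_2 = (5 - (4)·0.7143) / (5) = 0.4286
Iteration 3:
  x_1 = (5 - (-3)·0.4286) / (7) = 0.8980
  x_2 = (5 - (4)·1.1429) / (5) = 0.0857

0.8980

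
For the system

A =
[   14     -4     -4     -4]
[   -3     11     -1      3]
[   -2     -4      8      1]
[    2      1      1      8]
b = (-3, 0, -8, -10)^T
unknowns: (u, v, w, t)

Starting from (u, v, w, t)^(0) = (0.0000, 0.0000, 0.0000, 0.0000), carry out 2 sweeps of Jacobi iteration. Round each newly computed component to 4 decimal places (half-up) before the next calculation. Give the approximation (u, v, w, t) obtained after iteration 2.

(-0.8571, 0.1916, -0.8973, -1.0714)

Iteration 1:
  u = (-3 - (-4)·0.0000 - (-4)·0.0000 - (-4)·0.0000) / (14) = -0.2143
  v = (0 - (-3)·0.0000 - (-1)·0.0000 - (3)·0.0000) / (11) = 0.0000
  w = (-8 - (-2)·0.0000 - (-4)·0.0000 - (1)·0.0000) / (8) = -1.0000
  t = (-10 - (2)·0.0000 - (1)·0.0000 - (1)·0.0000) / (8) = -1.2500
Iteration 2:
  u = (-3 - (-4)·0.0000 - (-4)·-1.0000 - (-4)·-1.2500) / (14) = -0.8571
  v = (0 - (-3)·-0.2143 - (-1)·-1.0000 - (3)·-1.2500) / (11) = 0.1916
  w = (-8 - (-2)·-0.2143 - (-4)·0.0000 - (1)·-1.2500) / (8) = -0.8973
  t = (-10 - (2)·-0.2143 - (1)·0.0000 - (1)·-1.0000) / (8) = -1.0714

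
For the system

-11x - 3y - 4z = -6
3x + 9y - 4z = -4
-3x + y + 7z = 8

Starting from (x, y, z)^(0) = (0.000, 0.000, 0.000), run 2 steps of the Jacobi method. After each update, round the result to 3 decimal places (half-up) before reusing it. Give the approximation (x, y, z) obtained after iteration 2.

Iteration 1:
  x = (-6 - (-3)·0.000 - (-4)·0.000) / (-11) = 0.545
  y = (-4 - (3)·0.000 - (-4)·0.000) / (9) = -0.444
  z = (8 - (-3)·0.000 - (1)·0.000) / (7) = 1.143
Iteration 2:
  x = (-6 - (-3)·-0.444 - (-4)·1.143) / (-11) = 0.251
  y = (-4 - (3)·0.545 - (-4)·1.143) / (9) = -0.118
  z = (8 - (-3)·0.545 - (1)·-0.444) / (7) = 1.440

(0.251, -0.118, 1.440)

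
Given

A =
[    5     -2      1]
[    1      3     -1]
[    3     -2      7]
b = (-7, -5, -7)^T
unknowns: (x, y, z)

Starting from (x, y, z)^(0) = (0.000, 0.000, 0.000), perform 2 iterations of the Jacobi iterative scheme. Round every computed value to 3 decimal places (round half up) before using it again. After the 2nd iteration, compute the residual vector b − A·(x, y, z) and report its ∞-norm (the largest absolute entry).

Iteration 1:
  x = (-7 - (-2)·0.000 - (1)·0.000) / (5) = -1.400
  y = (-5 - (1)·0.000 - (-1)·0.000) / (3) = -1.667
  z = (-7 - (3)·0.000 - (-2)·0.000) / (7) = -1.000
Iteration 2:
  x = (-7 - (-2)·-1.667 - (1)·-1.000) / (5) = -1.867
  y = (-5 - (1)·-1.400 - (-1)·-1.000) / (3) = -1.533
  z = (-7 - (3)·-1.400 - (-2)·-1.667) / (7) = -0.876
Residual b − A·x = (0.145, 0.590, 1.667); ∞-norm = 1.667

1.667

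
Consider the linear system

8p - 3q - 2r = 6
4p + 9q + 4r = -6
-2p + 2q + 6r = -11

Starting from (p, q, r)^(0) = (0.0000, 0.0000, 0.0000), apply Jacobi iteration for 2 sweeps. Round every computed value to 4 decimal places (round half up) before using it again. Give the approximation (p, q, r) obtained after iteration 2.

(0.0417, -0.1852, -1.3611)

Iteration 1:
  p = (6 - (-3)·0.0000 - (-2)·0.0000) / (8) = 0.7500
  q = (-6 - (4)·0.0000 - (4)·0.0000) / (9) = -0.6667
  r = (-11 - (-2)·0.0000 - (2)·0.0000) / (6) = -1.8333
Iteration 2:
  p = (6 - (-3)·-0.6667 - (-2)·-1.8333) / (8) = 0.0417
  q = (-6 - (4)·0.7500 - (4)·-1.8333) / (9) = -0.1852
  r = (-11 - (-2)·0.7500 - (2)·-0.6667) / (6) = -1.3611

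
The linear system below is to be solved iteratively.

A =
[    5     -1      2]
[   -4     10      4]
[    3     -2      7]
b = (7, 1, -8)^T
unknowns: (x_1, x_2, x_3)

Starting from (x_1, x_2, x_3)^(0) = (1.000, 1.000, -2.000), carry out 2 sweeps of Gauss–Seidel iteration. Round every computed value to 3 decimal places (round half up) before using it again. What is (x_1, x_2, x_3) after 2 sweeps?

(2.428, 1.727, -1.690)

Iteration 1:
  x_1 = (7 - (-1)·1.000 - (2)·-2.000) / (5) = 2.400
  x_2 = (1 - (-4)·2.400 - (4)·-2.000) / (10) = 1.860
  x_3 = (-8 - (3)·2.400 - (-2)·1.860) / (7) = -1.640
Iteration 2:
  x_1 = (7 - (-1)·1.860 - (2)·-1.640) / (5) = 2.428
  x_2 = (1 - (-4)·2.428 - (4)·-1.640) / (10) = 1.727
  x_3 = (-8 - (3)·2.428 - (-2)·1.727) / (7) = -1.690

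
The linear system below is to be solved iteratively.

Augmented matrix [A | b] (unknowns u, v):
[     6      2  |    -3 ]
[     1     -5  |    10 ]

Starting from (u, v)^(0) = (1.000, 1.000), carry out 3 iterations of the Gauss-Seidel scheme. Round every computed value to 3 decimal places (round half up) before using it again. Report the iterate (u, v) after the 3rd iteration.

(0.152, -1.970)

Iteration 1:
  u = (-3 - (2)·1.000) / (6) = -0.833
  v = (10 - (1)·-0.833) / (-5) = -2.167
Iteration 2:
  u = (-3 - (2)·-2.167) / (6) = 0.222
  v = (10 - (1)·0.222) / (-5) = -1.956
Iteration 3:
  u = (-3 - (2)·-1.956) / (6) = 0.152
  v = (10 - (1)·0.152) / (-5) = -1.970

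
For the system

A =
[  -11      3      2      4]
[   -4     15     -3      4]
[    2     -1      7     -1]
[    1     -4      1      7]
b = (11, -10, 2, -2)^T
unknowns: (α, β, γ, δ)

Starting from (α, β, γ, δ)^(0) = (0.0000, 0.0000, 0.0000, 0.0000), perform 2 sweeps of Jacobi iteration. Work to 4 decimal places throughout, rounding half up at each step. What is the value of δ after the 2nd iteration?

Iteration 1:
  α = (11 - (3)·0.0000 - (2)·0.0000 - (4)·0.0000) / (-11) = -1.0000
  β = (-10 - (-4)·0.0000 - (-3)·0.0000 - (4)·0.0000) / (15) = -0.6667
  γ = (2 - (2)·0.0000 - (-1)·0.0000 - (-1)·0.0000) / (7) = 0.2857
  δ = (-2 - (1)·0.0000 - (-4)·0.0000 - (1)·0.0000) / (7) = -0.2857
Iteration 2:
  α = (11 - (3)·-0.6667 - (2)·0.2857 - (4)·-0.2857) / (-11) = -1.2338
  β = (-10 - (-4)·-1.0000 - (-3)·0.2857 - (4)·-0.2857) / (15) = -0.8000
  γ = (2 - (2)·-1.0000 - (-1)·-0.6667 - (-1)·-0.2857) / (7) = 0.4354
  δ = (-2 - (1)·-1.0000 - (-4)·-0.6667 - (1)·0.2857) / (7) = -0.5646

-0.5646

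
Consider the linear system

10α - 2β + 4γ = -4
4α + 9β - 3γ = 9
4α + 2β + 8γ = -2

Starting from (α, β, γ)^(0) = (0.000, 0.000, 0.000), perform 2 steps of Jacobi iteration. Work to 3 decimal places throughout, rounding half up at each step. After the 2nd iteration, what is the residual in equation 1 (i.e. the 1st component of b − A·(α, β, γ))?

0.388

Iteration 1:
  α = (-4 - (-2)·0.000 - (4)·0.000) / (10) = -0.400
  β = (9 - (4)·0.000 - (-3)·0.000) / (9) = 1.000
  γ = (-2 - (4)·0.000 - (2)·0.000) / (8) = -0.250
Iteration 2:
  α = (-4 - (-2)·1.000 - (4)·-0.250) / (10) = -0.100
  β = (9 - (4)·-0.400 - (-3)·-0.250) / (9) = 1.094
  γ = (-2 - (4)·-0.400 - (2)·1.000) / (8) = -0.300
Residual b − A·x = (0.388, -1.346, -1.388)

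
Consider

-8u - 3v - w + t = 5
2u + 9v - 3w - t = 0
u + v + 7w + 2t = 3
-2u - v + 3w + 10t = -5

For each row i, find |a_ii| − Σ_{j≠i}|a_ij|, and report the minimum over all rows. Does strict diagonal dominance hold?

3

row 1: |-8| − (3+1+1) = 3
row 2: |9| − (2+3+1) = 3
row 3: |7| − (1+1+2) = 3
row 4: |10| − (2+1+3) = 4
minimum over rows = 3 → strictly diagonally dominant (convergence guaranteed)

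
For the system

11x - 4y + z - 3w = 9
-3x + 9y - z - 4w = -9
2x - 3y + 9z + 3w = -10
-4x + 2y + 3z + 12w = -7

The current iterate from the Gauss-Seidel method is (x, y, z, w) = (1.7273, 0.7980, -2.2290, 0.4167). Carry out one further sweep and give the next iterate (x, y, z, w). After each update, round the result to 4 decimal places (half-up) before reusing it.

One sweep:
  x = (9 - (-4)·0.7980 - (1)·-2.2290 - (-3)·0.4167) / (11) = 1.4246
  y = (-9 - (-3)·1.4246 - (-1)·-2.2290 - (-4)·0.4167) / (9) = -0.5876
  z = (-10 - (2)·1.4246 - (-3)·-0.5876 - (3)·0.4167) / (9) = -1.7625
  w = (-7 - (-4)·1.4246 - (2)·-0.5876 - (3)·-1.7625) / (12) = 0.4301

(1.4246, -0.5876, -1.7625, 0.4301)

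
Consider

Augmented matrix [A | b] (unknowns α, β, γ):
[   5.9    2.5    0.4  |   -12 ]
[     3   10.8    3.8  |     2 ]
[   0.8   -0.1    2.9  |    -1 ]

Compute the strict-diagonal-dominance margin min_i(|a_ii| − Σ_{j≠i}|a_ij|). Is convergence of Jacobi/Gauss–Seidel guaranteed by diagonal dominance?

row 1: |5.9| − (2.5+0.4) = 3
row 2: |10.8| − (3+3.8) = 4
row 3: |2.9| − (0.8+0.1) = 2
minimum over rows = 2 → strictly diagonally dominant (convergence guaranteed)

2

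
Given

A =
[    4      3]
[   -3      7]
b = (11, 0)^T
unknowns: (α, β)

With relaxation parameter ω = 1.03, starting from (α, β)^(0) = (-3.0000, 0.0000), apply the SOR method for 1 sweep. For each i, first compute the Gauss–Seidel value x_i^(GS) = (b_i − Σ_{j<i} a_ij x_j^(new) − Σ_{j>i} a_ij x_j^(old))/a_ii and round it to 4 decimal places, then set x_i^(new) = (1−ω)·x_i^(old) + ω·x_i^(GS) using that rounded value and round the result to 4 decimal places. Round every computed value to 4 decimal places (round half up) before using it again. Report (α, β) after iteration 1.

(2.9225, 1.2901)

Iteration 1:
  α: GS value = (11 - (3)·0.0000) / (4) = 2.7500;  α ← (1−ω)·-3.0000 + ω·2.7500 = 2.9225
  β: GS value = (0 - (-3)·2.9225) / (7) = 1.2525;  β ← (1−ω)·0.0000 + ω·1.2525 = 1.2901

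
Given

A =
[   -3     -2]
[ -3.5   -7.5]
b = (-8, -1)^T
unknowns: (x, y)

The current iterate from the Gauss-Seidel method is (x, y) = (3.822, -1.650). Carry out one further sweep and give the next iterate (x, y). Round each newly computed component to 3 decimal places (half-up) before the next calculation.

(3.767, -1.625)

One sweep:
  x = (-8 - (-2)·-1.650) / (-3) = 3.767
  y = (-1 - (-3.5)·3.767) / (-7.5) = -1.625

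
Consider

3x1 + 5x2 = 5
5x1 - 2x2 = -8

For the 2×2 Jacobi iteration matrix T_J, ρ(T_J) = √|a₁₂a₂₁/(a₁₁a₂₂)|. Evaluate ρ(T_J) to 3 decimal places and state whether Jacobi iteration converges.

2.041

a₁₂a₂₁/(a₁₁a₂₂) = (5)·(5) / ((3)·(-2)) = -4.166667
ρ = √|-4.166667| = √4.166667 = 2.041
ρ > 1, so Jacobi diverges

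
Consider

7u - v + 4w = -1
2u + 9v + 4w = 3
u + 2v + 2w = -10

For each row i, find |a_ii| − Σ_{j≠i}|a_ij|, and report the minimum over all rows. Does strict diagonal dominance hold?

row 1: |7| − (1+4) = 2
row 2: |9| − (2+4) = 3
row 3: |2| − (1+2) = -1
minimum over rows = -1 → not strictly diagonally dominant

-1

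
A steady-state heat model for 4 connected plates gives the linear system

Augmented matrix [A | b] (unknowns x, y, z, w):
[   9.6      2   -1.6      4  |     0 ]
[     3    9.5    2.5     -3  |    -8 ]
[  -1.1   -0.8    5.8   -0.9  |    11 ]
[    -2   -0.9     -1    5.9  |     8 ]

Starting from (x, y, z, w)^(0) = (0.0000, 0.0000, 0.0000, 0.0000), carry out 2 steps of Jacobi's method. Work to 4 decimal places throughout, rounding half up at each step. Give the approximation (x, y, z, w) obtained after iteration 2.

Iteration 1:
  x = (0 - (2)·0.0000 - (-1.6)·0.0000 - (4)·0.0000) / (9.6) = 0.0000
  y = (-8 - (3)·0.0000 - (2.5)·0.0000 - (-3)·0.0000) / (9.5) = -0.8421
  z = (11 - (-1.1)·0.0000 - (-0.8)·0.0000 - (-0.9)·0.0000) / (5.8) = 1.8966
  w = (8 - (-2)·0.0000 - (-0.9)·0.0000 - (-1)·0.0000) / (5.9) = 1.3559
Iteration 2:
  x = (0 - (2)·-0.8421 - (-1.6)·1.8966 - (4)·1.3559) / (9.6) = -0.0734
  y = (-8 - (3)·0.0000 - (2.5)·1.8966 - (-3)·1.3559) / (9.5) = -0.9130
  z = (11 - (-1.1)·0.0000 - (-0.8)·-0.8421 - (-0.9)·1.3559) / (5.8) = 1.9908
  w = (8 - (-2)·0.0000 - (-0.9)·-0.8421 - (-1)·1.8966) / (5.9) = 1.5489

(-0.0734, -0.9130, 1.9908, 1.5489)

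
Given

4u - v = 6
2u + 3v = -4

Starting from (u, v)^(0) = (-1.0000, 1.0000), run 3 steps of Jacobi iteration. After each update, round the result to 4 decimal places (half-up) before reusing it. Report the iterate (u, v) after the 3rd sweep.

(0.8750, -2.2222)

Iteration 1:
  u = (6 - (-1)·1.0000) / (4) = 1.7500
  v = (-4 - (2)·-1.0000) / (3) = -0.6667
Iteration 2:
  u = (6 - (-1)·-0.6667) / (4) = 1.3333
  v = (-4 - (2)·1.7500) / (3) = -2.5000
Iteration 3:
  u = (6 - (-1)·-2.5000) / (4) = 0.8750
  v = (-4 - (2)·1.3333) / (3) = -2.2222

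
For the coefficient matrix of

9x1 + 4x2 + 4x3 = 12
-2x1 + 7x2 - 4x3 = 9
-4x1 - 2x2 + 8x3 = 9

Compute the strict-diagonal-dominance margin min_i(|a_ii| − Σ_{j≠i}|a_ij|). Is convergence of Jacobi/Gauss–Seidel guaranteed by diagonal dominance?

1

row 1: |9| − (4+4) = 1
row 2: |7| − (2+4) = 1
row 3: |8| − (4+2) = 2
minimum over rows = 1 → strictly diagonally dominant (convergence guaranteed)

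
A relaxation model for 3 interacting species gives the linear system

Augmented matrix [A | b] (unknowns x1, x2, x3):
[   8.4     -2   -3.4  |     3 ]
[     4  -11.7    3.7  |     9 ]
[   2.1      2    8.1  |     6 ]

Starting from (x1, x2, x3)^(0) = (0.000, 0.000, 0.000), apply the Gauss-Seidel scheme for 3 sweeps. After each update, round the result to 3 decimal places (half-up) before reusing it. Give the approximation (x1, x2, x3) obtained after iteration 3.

(0.556, -0.362, 0.686)

Iteration 1:
  x1 = (3 - (-2)·0.000 - (-3.4)·0.000) / (8.4) = 0.357
  x2 = (9 - (4)·0.357 - (3.7)·0.000) / (-11.7) = -0.647
  x3 = (6 - (2.1)·0.357 - (2)·-0.647) / (8.1) = 0.808
Iteration 2:
  x1 = (3 - (-2)·-0.647 - (-3.4)·0.808) / (8.4) = 0.530
  x2 = (9 - (4)·0.530 - (3.7)·0.808) / (-11.7) = -0.333
  x3 = (6 - (2.1)·0.530 - (2)·-0.333) / (8.1) = 0.686
Iteration 3:
  x1 = (3 - (-2)·-0.333 - (-3.4)·0.686) / (8.4) = 0.556
  x2 = (9 - (4)·0.556 - (3.7)·0.686) / (-11.7) = -0.362
  x3 = (6 - (2.1)·0.556 - (2)·-0.362) / (8.1) = 0.686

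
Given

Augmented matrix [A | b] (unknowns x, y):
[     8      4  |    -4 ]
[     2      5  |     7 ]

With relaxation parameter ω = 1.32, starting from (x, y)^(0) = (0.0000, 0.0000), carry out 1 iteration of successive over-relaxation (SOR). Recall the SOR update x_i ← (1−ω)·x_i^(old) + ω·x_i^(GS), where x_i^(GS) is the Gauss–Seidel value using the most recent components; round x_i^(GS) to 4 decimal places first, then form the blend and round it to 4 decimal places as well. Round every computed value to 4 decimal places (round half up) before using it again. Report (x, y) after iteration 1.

Iteration 1:
  x: GS value = (-4 - (4)·0.0000) / (8) = -0.5000;  x ← (1−ω)·0.0000 + ω·-0.5000 = -0.6600
  y: GS value = (7 - (2)·-0.6600) / (5) = 1.6640;  y ← (1−ω)·0.0000 + ω·1.6640 = 2.1965

(-0.6600, 2.1965)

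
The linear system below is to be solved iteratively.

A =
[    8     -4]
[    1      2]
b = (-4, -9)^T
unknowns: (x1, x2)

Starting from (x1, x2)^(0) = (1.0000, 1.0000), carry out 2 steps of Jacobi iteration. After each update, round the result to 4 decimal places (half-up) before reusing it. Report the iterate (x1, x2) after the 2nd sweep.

Iteration 1:
  x1 = (-4 - (-4)·1.0000) / (8) = 0.0000
  x2 = (-9 - (1)·1.0000) / (2) = -5.0000
Iteration 2:
  x1 = (-4 - (-4)·-5.0000) / (8) = -3.0000
  x2 = (-9 - (1)·0.0000) / (2) = -4.5000

(-3.0000, -4.5000)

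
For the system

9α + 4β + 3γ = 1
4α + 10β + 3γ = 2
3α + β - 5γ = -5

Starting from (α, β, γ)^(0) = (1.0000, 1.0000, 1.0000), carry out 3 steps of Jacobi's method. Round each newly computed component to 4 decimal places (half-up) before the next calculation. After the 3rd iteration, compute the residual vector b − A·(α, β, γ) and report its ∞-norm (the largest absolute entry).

1.9509

Iteration 1:
  α = (1 - (4)·1.0000 - (3)·1.0000) / (9) = -0.6667
  β = (2 - (4)·1.0000 - (3)·1.0000) / (10) = -0.5000
  γ = (-5 - (3)·1.0000 - (1)·1.0000) / (-5) = 1.8000
Iteration 2:
  α = (1 - (4)·-0.5000 - (3)·1.8000) / (9) = -0.2667
  β = (2 - (4)·-0.6667 - (3)·1.8000) / (10) = -0.0733
  γ = (-5 - (3)·-0.6667 - (1)·-0.5000) / (-5) = 0.5000
Iteration 3:
  α = (1 - (4)·-0.0733 - (3)·0.5000) / (9) = -0.0230
  β = (2 - (4)·-0.2667 - (3)·0.5000) / (10) = 0.1567
  γ = (-5 - (3)·-0.2667 - (1)·-0.0733) / (-5) = 0.8253
Residual b − A·x = (-1.8957, -1.9509, -0.9612); ∞-norm = 1.9509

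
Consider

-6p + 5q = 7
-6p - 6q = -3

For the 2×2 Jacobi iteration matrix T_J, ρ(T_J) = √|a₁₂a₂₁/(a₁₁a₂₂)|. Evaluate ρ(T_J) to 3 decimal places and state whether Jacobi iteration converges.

a₁₂a₂₁/(a₁₁a₂₂) = (5)·(-6) / ((-6)·(-6)) = -0.833333
ρ = √|-0.833333| = √0.833333 = 0.913
ρ < 1, so Jacobi converges

0.913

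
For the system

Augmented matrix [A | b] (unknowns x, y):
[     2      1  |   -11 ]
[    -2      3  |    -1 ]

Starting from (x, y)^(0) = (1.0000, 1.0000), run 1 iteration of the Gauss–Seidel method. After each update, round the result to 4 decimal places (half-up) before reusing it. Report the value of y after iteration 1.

-4.3333

Iteration 1:
  x = (-11 - (1)·1.0000) / (2) = -6.0000
  y = (-1 - (-2)·-6.0000) / (3) = -4.3333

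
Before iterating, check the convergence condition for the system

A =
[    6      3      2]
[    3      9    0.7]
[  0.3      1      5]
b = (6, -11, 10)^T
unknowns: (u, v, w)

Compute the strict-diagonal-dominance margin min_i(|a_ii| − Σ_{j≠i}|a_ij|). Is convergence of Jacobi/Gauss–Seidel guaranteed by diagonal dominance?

1

row 1: |6| − (3+2) = 1
row 2: |9| − (3+0.7) = 5.3
row 3: |5| − (0.3+1) = 3.7
minimum over rows = 1 → strictly diagonally dominant (convergence guaranteed)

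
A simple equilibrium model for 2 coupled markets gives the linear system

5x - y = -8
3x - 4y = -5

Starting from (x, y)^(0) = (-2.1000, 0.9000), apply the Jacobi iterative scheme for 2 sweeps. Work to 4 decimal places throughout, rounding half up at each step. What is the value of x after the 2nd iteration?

-1.6650

Iteration 1:
  x = (-8 - (-1)·0.9000) / (5) = -1.4200
  y = (-5 - (3)·-2.1000) / (-4) = -0.3250
Iteration 2:
  x = (-8 - (-1)·-0.3250) / (5) = -1.6650
  y = (-5 - (3)·-1.4200) / (-4) = 0.1850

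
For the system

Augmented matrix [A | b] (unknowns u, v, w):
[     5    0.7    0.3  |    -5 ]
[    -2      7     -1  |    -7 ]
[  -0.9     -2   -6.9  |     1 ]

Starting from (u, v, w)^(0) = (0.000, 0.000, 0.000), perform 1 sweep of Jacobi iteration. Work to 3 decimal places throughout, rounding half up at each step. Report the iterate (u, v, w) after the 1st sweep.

(-1.000, -1.000, -0.145)

Iteration 1:
  u = (-5 - (0.7)·0.000 - (0.3)·0.000) / (5) = -1.000
  v = (-7 - (-2)·0.000 - (-1)·0.000) / (7) = -1.000
  w = (1 - (-0.9)·0.000 - (-2)·0.000) / (-6.9) = -0.145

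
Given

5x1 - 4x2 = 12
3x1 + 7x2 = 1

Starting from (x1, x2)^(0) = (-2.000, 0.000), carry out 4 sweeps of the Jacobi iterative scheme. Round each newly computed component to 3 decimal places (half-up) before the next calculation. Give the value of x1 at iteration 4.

Iteration 1:
  x1 = (12 - (-4)·0.000) / (5) = 2.400
  x2 = (1 - (3)·-2.000) / (7) = 1.000
Iteration 2:
  x1 = (12 - (-4)·1.000) / (5) = 3.200
  x2 = (1 - (3)·2.400) / (7) = -0.886
Iteration 3:
  x1 = (12 - (-4)·-0.886) / (5) = 1.691
  x2 = (1 - (3)·3.200) / (7) = -1.229
Iteration 4:
  x1 = (12 - (-4)·-1.229) / (5) = 1.417
  x2 = (1 - (3)·1.691) / (7) = -0.582

1.417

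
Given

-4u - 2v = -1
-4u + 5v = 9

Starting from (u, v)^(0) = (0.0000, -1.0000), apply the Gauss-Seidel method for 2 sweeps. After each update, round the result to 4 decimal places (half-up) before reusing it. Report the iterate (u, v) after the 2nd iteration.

Iteration 1:
  u = (-1 - (-2)·-1.0000) / (-4) = 0.7500
  v = (9 - (-4)·0.7500) / (5) = 2.4000
Iteration 2:
  u = (-1 - (-2)·2.4000) / (-4) = -0.9500
  v = (9 - (-4)·-0.9500) / (5) = 1.0400

(-0.9500, 1.0400)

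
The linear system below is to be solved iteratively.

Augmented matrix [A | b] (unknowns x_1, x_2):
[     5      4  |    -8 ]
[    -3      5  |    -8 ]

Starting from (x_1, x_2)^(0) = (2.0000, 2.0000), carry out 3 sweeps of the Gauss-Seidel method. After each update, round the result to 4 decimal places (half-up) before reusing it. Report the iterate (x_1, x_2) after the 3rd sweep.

(-0.9037, -2.1422)

Iteration 1:
  x_1 = (-8 - (4)·2.0000) / (5) = -3.2000
  x_2 = (-8 - (-3)·-3.2000) / (5) = -3.5200
Iteration 2:
  x_1 = (-8 - (4)·-3.5200) / (5) = 1.2160
  x_2 = (-8 - (-3)·1.2160) / (5) = -0.8704
Iteration 3:
  x_1 = (-8 - (4)·-0.8704) / (5) = -0.9037
  x_2 = (-8 - (-3)·-0.9037) / (5) = -2.1422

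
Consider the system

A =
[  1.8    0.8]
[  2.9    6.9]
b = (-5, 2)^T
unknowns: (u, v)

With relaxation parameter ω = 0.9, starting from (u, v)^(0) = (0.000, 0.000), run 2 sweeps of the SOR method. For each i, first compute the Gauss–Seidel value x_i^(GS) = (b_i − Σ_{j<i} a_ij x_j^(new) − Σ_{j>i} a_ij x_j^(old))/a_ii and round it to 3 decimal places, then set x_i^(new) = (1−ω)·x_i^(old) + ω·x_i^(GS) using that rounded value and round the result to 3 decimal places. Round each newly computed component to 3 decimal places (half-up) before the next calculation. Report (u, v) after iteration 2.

Iteration 1:
  u: GS value = (-5 - (0.8)·0.000) / (1.8) = -2.778;  u ← (1−ω)·0.000 + ω·-2.778 = -2.500
  v: GS value = (2 - (2.9)·-2.500) / (6.9) = 1.341;  v ← (1−ω)·0.000 + ω·1.341 = 1.207
Iteration 2:
  u: GS value = (-5 - (0.8)·1.207) / (1.8) = -3.314;  u ← (1−ω)·-2.500 + ω·-3.314 = -3.233
  v: GS value = (2 - (2.9)·-3.233) / (6.9) = 1.649;  v ← (1−ω)·1.207 + ω·1.649 = 1.605

(-3.233, 1.605)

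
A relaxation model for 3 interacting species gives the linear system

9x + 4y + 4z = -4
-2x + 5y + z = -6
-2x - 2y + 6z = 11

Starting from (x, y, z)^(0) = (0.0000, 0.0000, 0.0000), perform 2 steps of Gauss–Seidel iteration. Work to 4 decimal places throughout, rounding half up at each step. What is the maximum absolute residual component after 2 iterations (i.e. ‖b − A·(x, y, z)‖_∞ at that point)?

1.0729

Iteration 1:
  x = (-4 - (4)·0.0000 - (4)·0.0000) / (9) = -0.4444
  y = (-6 - (-2)·-0.4444 - (1)·0.0000) / (5) = -1.3778
  z = (11 - (-2)·-0.4444 - (-2)·-1.3778) / (6) = 1.2259
Iteration 2:
  x = (-4 - (4)·-1.3778 - (4)·1.2259) / (9) = -0.3769
  y = (-6 - (-2)·-0.3769 - (1)·1.2259) / (5) = -1.5959
  z = (11 - (-2)·-0.3769 - (-2)·-1.5959) / (6) = 1.1757
Residual b − A·x = (1.0729, 0.0500, 0.0002); ∞-norm = 1.0729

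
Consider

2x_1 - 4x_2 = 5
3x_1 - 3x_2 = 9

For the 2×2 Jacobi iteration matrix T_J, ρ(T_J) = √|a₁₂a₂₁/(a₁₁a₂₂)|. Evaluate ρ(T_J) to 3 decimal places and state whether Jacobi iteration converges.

1.414

a₁₂a₂₁/(a₁₁a₂₂) = (-4)·(3) / ((2)·(-3)) = 2.000000
ρ = √|2.000000| = √2.000000 = 1.414
ρ > 1, so Jacobi diverges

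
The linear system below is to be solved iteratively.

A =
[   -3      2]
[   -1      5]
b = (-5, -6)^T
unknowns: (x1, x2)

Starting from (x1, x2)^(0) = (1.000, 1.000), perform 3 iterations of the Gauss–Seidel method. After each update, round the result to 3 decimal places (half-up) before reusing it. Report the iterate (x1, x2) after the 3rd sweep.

Iteration 1:
  x1 = (-5 - (2)·1.000) / (-3) = 2.333
  x2 = (-6 - (-1)·2.333) / (5) = -0.733
Iteration 2:
  x1 = (-5 - (2)·-0.733) / (-3) = 1.178
  x2 = (-6 - (-1)·1.178) / (5) = -0.964
Iteration 3:
  x1 = (-5 - (2)·-0.964) / (-3) = 1.024
  x2 = (-6 - (-1)·1.024) / (5) = -0.995

(1.024, -0.995)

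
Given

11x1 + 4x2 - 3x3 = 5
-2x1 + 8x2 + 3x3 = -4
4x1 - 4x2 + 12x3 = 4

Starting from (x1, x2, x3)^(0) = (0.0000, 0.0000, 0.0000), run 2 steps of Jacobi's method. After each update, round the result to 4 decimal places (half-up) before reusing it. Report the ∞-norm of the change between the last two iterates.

0.3181

Iteration 1:
  x1 = (5 - (4)·0.0000 - (-3)·0.0000) / (11) = 0.4545
  x2 = (-4 - (-2)·0.0000 - (3)·0.0000) / (8) = -0.5000
  x3 = (4 - (4)·0.0000 - (-4)·0.0000) / (12) = 0.3333
Iteration 2:
  x1 = (5 - (4)·-0.5000 - (-3)·0.3333) / (11) = 0.7273
  x2 = (-4 - (-2)·0.4545 - (3)·0.3333) / (8) = -0.5114
  x3 = (4 - (4)·0.4545 - (-4)·-0.5000) / (12) = 0.0152
Change: (0.2728, -0.0114, -0.3181) → max |·| = 0.3181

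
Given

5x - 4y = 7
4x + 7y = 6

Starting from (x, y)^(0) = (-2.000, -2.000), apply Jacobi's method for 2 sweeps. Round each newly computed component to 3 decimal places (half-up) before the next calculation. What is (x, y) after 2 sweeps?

Iteration 1:
  x = (7 - (-4)·-2.000) / (5) = -0.200
  y = (6 - (4)·-2.000) / (7) = 2.000
Iteration 2:
  x = (7 - (-4)·2.000) / (5) = 3.000
  y = (6 - (4)·-0.200) / (7) = 0.971

(3.000, 0.971)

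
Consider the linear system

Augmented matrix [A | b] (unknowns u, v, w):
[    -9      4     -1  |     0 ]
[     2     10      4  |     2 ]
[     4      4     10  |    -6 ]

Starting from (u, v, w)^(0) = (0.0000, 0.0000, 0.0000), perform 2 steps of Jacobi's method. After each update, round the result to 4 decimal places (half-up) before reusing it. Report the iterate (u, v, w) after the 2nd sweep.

Iteration 1:
  u = (0 - (4)·0.0000 - (-1)·0.0000) / (-9) = 0.0000
  v = (2 - (2)·0.0000 - (4)·0.0000) / (10) = 0.2000
  w = (-6 - (4)·0.0000 - (4)·0.0000) / (10) = -0.6000
Iteration 2:
  u = (0 - (4)·0.2000 - (-1)·-0.6000) / (-9) = 0.1556
  v = (2 - (2)·0.0000 - (4)·-0.6000) / (10) = 0.4400
  w = (-6 - (4)·0.0000 - (4)·0.2000) / (10) = -0.6800

(0.1556, 0.4400, -0.6800)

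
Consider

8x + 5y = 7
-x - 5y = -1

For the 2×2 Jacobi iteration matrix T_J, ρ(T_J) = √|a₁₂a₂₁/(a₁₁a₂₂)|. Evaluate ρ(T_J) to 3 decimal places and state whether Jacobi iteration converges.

a₁₂a₂₁/(a₁₁a₂₂) = (5)·(-1) / ((8)·(-5)) = 0.125000
ρ = √|0.125000| = √0.125000 = 0.354
ρ < 1, so Jacobi converges

0.354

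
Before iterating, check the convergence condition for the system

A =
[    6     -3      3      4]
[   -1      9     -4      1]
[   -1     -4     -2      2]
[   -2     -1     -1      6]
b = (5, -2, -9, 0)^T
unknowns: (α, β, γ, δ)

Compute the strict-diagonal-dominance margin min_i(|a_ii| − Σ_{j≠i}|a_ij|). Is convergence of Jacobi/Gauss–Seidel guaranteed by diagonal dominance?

-5

row 1: |6| − (3+3+4) = -4
row 2: |9| − (1+4+1) = 3
row 3: |-2| − (1+4+2) = -5
row 4: |6| − (2+1+1) = 2
minimum over rows = -5 → not strictly diagonally dominant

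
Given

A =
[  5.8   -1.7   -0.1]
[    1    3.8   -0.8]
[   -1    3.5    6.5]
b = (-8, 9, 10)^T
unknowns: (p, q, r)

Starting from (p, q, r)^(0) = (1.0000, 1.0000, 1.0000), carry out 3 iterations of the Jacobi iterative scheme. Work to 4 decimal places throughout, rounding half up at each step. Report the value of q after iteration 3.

Iteration 1:
  p = (-8 - (-1.7)·1.0000 - (-0.1)·1.0000) / (5.8) = -1.0690
  q = (9 - (1)·1.0000 - (-0.8)·1.0000) / (3.8) = 2.3158
  r = (10 - (-1)·1.0000 - (3.5)·1.0000) / (6.5) = 1.1538
Iteration 2:
  p = (-8 - (-1.7)·2.3158 - (-0.1)·1.1538) / (5.8) = -0.6806
  q = (9 - (1)·-1.0690 - (-0.8)·1.1538) / (3.8) = 2.8926
  r = (10 - (-1)·-1.0690 - (3.5)·2.3158) / (6.5) = 0.1270
Iteration 3:
  p = (-8 - (-1.7)·2.8926 - (-0.1)·0.1270) / (5.8) = -0.5293
  q = (9 - (1)·-0.6806 - (-0.8)·0.1270) / (3.8) = 2.5743
  r = (10 - (-1)·-0.6806 - (3.5)·2.8926) / (6.5) = -0.1238

2.5743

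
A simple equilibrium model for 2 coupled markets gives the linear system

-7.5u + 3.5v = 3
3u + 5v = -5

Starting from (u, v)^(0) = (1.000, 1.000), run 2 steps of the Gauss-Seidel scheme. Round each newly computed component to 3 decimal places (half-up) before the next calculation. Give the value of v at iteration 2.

Iteration 1:
  u = (3 - (3.5)·1.000) / (-7.5) = 0.067
  v = (-5 - (3)·0.067) / (5) = -1.040
Iteration 2:
  u = (3 - (3.5)·-1.040) / (-7.5) = -0.885
  v = (-5 - (3)·-0.885) / (5) = -0.469

-0.469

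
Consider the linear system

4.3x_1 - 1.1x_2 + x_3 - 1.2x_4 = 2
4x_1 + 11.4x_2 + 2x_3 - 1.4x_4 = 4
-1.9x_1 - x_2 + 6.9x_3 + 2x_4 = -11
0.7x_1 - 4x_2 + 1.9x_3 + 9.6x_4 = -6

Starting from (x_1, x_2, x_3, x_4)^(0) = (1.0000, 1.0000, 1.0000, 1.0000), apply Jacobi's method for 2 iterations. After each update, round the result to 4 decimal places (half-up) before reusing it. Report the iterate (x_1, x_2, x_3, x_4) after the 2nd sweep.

Iteration 1:
  x_1 = (2 - (-1.1)·1.0000 - (1)·1.0000 - (-1.2)·1.0000) / (4.3) = 0.7674
  x_2 = (4 - (4)·1.0000 - (2)·1.0000 - (-1.4)·1.0000) / (11.4) = -0.0526
  x_3 = (-11 - (-1.9)·1.0000 - (-1)·1.0000 - (2)·1.0000) / (6.9) = -1.4638
  x_4 = (-6 - (0.7)·1.0000 - (-4)·1.0000 - (1.9)·1.0000) / (9.6) = -0.4792
Iteration 2:
  x_1 = (2 - (-1.1)·-0.0526 - (1)·-1.4638 - (-1.2)·-0.4792) / (4.3) = 0.6583
  x_2 = (4 - (4)·0.7674 - (2)·-1.4638 - (-1.4)·-0.4792) / (11.4) = 0.2796
  x_3 = (-11 - (-1.9)·0.7674 - (-1)·-0.0526 - (2)·-0.4792) / (6.9) = -1.2516
  x_4 = (-6 - (0.7)·0.7674 - (-4)·-0.0526 - (1.9)·-1.4638) / (9.6) = -0.4132

(0.6583, 0.2796, -1.2516, -0.4132)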